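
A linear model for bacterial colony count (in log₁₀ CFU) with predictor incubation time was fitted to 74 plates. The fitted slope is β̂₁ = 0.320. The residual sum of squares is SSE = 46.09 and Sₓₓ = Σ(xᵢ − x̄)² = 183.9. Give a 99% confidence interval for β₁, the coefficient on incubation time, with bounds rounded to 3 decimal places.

(0.164, 0.476)

MSE = SSE/(n − 2) = 46.09/72 = 0.640139.
SE(β̂₁) = √(MSE/Sₓₓ) = √(0.640139/183.9) = 0.0589992.
df = n − 2 = 72.
t* = t_{0.005, 72} = 2.645852.
Margin = t* × SE = 2.645852 × 0.0589992 = 0.15610.
CI: 0.320 ± 0.15610 → (0.164, 0.476).
With 99% confidence, each one-unit increase in incubation time is associated with a change of between 0.164 and 0.476 log₁₀ CFU in bacterial colony count.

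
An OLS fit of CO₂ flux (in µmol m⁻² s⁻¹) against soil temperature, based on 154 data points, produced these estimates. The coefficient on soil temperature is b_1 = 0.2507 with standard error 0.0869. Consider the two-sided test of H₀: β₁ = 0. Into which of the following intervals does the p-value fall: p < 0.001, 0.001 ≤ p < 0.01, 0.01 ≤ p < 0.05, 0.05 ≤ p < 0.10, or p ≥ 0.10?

t = 0.2507 / 0.0869 = 2.885.
df = n − 2 = 154 − 2 = 152.
Two-sided p = 2·P(T_{152} > |t|) ≈ 0.0045.
So 0.001 ≤ p < 0.01.

0.001 ≤ p < 0.01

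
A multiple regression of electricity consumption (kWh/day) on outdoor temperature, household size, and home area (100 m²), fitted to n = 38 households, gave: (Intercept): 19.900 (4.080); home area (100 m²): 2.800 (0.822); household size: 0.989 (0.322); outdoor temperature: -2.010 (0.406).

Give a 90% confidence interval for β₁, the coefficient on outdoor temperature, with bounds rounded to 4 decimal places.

(-2.6965, -1.3235)

Read off: b = -2.010, SE = 0.406 for outdoor temperature.
df = n − k − 1 = 38 − 3 − 1 = 34.
t* = t_{0.05, 34} = 1.690924.
Margin = t* × SE = 1.690924 × 0.406 = 0.686515.
CI: -2.010 ± 0.686515 → (-2.6965, -1.3235).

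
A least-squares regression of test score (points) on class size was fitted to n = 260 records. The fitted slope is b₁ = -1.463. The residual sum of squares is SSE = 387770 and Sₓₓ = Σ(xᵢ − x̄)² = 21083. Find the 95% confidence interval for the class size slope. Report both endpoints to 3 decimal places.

MSE = SSE/(n − 2) = 387770/258 = 1502.98.
SE(b₁) = √(MSE/Sₓₓ) = √(1502.98/21083) = 0.267.
df = n − 2 = 258.
t* = t_{0.025, 258} = 1.969201.
Margin = t* × SE = 1.969201 × 0.267 = 0.52578.
CI: -1.463 ± 0.52578 → (-1.989, -0.937).
With 95% confidence, each one-unit increase in class size is associated with a change of between -1.989 and -0.937 points in test score.

(-1.989, -0.937)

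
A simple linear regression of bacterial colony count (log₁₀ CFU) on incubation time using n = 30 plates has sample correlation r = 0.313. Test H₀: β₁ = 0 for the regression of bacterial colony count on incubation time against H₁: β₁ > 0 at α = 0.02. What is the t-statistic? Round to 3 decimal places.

t = 1.744

t = r·√(n − 2)/√(1 − r²) = 0.313·√28/√0.902031 = 1.744.
df = n − 2 = 28.
One-sided p ≈ 0.0461, which is ≥ 0.02, so fail to reject H₀.
The data do not give significant evidence of a linear association between incubation time and bacterial colony count.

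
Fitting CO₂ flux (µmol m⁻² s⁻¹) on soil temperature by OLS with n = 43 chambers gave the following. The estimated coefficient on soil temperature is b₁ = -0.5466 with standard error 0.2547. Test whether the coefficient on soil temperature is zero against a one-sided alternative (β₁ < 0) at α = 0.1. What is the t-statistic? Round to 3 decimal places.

t = -2.146

H₀: β₁ = 0 vs H₁: β₁ < 0.
t = (b₁ − β₁⁰)/SE = -0.5466 / 0.2547 = -2.146.
df = n − 2 = 43 − 2 = 41.
One-sided p ≈ 0.0189, which is < 0.1, so reject H₀.
There is evidence that the true slope on soil temperature is negative.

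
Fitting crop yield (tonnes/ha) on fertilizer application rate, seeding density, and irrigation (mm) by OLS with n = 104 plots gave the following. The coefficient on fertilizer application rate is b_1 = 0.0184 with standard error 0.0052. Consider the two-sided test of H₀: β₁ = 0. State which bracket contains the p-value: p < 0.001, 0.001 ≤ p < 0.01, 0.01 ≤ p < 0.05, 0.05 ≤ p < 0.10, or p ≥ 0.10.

p < 0.001

t = 0.0184 / 0.0052 = 3.538.
df = n − k − 1 = 104 − 3 − 1 = 100.
Two-sided p = 2·P(T_{100} > |t|) ≈ 0.0006.
So p < 0.001.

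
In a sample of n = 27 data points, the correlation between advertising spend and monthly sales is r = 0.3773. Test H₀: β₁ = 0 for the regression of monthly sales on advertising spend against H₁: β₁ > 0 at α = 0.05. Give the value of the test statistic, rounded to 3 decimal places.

t = 2.037

t = r·√(n − 2)/√(1 − r²) = 0.3773·√25/√0.857645 = 2.037.
df = n − 2 = 25.
One-sided p ≈ 0.0262, which is < 0.05, so reject H₀.
There is evidence of a linear association between advertising spend and monthly sales.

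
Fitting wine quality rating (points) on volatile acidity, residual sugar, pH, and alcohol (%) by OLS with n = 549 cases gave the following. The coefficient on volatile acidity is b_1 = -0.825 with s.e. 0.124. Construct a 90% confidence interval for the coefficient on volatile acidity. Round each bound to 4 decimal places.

(-1.0293, -0.6207)

df = n − k − 1 = 549 − 4 − 1 = 544.
t* = t_{0.05, 544} = 1.647659.
Margin = t* × SE = 1.647659 × 0.124 = 0.204310.
CI: -0.825 ± 0.204310 → (-1.0293, -0.6207).
With 90% confidence, each one-unit increase in volatile acidity is associated with a change of between -1.0293 and -0.6207 points in wine quality rating, holding the other predictors fixed.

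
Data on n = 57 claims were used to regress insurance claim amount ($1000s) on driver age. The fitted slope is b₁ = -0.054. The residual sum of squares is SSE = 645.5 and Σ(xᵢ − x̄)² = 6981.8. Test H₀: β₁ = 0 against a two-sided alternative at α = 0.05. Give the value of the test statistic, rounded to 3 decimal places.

t = -1.317

MSE = SSE/(n − 2) = 645.5/55 = 11.7364.
SE(b₁) = √(MSE/Sₓₓ) = √(11.7364/6981.8) = 0.0409999.
t = -0.054 / 0.0409999 = -1.317.
df = n − 2 = 55.
Two-sided p ≈ 0.1933, which is ≥ 0.05, so fail to reject H₀.
The data do not give significant evidence of an association between driver age and insurance claim amount.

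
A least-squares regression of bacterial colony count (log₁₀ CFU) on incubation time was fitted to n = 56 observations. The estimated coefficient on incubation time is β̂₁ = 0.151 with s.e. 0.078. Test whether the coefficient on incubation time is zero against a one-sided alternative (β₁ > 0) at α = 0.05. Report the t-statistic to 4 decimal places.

t = 1.9359

H₀: β₁ = 0 vs H₁: β₁ > 0.
t = (β̂₁ − β₁⁰)/SE = 0.151 / 0.078 = 1.9359.
df = n − 2 = 56 − 2 = 54.
One-sided p ≈ 0.0291, which is < 0.05, so reject H₀.
There is evidence that the true slope on incubation time is positive.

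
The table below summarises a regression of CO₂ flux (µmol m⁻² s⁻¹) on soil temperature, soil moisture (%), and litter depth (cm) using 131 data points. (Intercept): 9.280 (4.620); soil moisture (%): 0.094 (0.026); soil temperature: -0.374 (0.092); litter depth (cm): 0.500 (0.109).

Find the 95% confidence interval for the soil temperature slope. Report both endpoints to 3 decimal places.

Read off: b = -0.374, SE = 0.092 for soil temperature.
df = n − k − 1 = 131 − 3 − 1 = 127.
t* = t_{0.025, 127} = 1.97882.
Margin = t* × SE = 1.97882 × 0.092 = 0.18205.
CI: -0.374 ± 0.18205 → (-0.556, -0.192).

(-0.556, -0.192)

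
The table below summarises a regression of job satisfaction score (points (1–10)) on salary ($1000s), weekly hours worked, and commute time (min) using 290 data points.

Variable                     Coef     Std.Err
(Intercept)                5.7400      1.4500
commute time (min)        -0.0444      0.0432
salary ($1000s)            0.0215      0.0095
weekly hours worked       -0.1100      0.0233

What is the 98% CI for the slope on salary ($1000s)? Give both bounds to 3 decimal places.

Read off: b = 0.0215, SE = 0.0095 for salary ($1000s).
df = n − k − 1 = 290 − 3 − 1 = 286.
t* = t_{0.01, 286} = 2.339457.
Margin = t* × SE = 2.339457 × 0.0095 = 0.02222.
CI: 0.0215 ± 0.02222 → (-0.001, 0.044).

(-0.001, 0.044)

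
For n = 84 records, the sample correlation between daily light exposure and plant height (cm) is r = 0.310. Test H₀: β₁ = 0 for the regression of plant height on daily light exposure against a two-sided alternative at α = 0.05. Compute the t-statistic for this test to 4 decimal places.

t = 2.9526

t = r·√(n − 2)/√(1 − r²) = 0.310·√82/√0.9039 = 2.9526.
df = n − 2 = 82.
Two-sided p ≈ 0.0041, which is < 0.05, so reject H₀.
There is evidence of a linear association between daily light exposure and plant height.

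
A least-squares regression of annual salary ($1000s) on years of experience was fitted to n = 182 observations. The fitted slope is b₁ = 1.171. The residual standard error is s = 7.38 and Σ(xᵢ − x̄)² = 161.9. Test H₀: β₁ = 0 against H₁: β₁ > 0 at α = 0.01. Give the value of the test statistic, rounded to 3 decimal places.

SE(b₁) = s/√Sₓₓ = 7.38/√161.9 = 0.580007.
t = 1.171 / 0.580007 = 2.019.
df = n − 2 = 180.
One-sided p ≈ 0.0225, which is ≥ 0.01, so fail to reject H₀.
The data do not give significant evidence that the true slope on years of experience is positive.

t = 2.019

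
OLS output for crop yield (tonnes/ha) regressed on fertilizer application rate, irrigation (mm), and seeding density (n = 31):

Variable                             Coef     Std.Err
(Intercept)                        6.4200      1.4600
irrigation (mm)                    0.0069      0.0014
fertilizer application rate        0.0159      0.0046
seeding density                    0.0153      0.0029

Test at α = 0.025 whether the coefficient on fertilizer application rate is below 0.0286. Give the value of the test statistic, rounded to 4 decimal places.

Read off: b = 0.0159, SE = 0.0046 for fertilizer application rate.
H₀: β₁ = 0.0286 vs H₁: β₁ < 0.0286.
t = (0.0159 − 0.0286) / 0.0046 = -2.7609.
df = n − k − 1 = 31 − 3 − 1 = 27.
One-sided p ≈ 0.0051, which is < 0.025, so reject H₀.
There is evidence that the true slope on fertilizer application rate is below 0.0286 tonnes/ha per unit, holding the other predictors fixed.

t = -2.7609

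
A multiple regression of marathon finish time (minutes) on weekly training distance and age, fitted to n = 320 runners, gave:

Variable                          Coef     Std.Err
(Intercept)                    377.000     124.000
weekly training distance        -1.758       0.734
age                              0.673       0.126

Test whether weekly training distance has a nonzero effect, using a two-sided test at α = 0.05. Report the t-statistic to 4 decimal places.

t = -2.3951

Read off: b = -1.758, SE = 0.734 for weekly training distance.
H₀: β₁ = 0 vs H₁: β₁ ≠ 0.
t = -1.758 / 0.734 = -2.3951.
df = n − k − 1 = 320 − 2 − 1 = 317.
Two-sided p ≈ 0.0172, which is < 0.05, so reject H₀.
There is evidence that weekly training distance is associated with marathon finish time, holding the other predictors fixed.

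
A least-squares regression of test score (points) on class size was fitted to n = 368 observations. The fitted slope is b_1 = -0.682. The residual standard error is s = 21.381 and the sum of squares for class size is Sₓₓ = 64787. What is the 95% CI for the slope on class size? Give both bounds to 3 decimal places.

SE(b_1) = s/√Sₓₓ = 21.381/√64787 = 0.0840009.
df = n − 2 = 366.
t* = t_{0.025, 366} = 1.966467.
Margin = t* × SE = 1.966467 × 0.0840009 = 0.16519.
CI: -0.682 ± 0.16519 → (-0.847, -0.517).
With 95% confidence, each one-unit increase in class size is associated with a change of between -0.847 and -0.517 points in test score.

(-0.847, -0.517)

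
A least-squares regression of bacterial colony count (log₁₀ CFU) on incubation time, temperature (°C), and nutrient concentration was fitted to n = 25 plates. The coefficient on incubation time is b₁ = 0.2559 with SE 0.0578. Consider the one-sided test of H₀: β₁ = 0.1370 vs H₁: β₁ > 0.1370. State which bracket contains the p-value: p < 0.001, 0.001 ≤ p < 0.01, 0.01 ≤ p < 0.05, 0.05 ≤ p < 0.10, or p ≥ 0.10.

0.01 ≤ p < 0.05

t = (0.2559 − 0.1370) / 0.0578 = 2.057.
df = n − k − 1 = 25 − 3 − 1 = 21.
One-sided p = P(T_{21} > t) ≈ 0.0262.
So 0.01 ≤ p < 0.05.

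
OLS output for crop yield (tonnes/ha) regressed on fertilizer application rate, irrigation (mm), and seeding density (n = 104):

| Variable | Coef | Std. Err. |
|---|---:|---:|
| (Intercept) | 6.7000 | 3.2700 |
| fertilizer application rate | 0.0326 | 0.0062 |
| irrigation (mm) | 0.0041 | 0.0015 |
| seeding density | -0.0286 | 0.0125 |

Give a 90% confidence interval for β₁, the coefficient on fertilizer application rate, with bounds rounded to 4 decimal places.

Read off: b = 0.0326, SE = 0.0062 for fertilizer application rate.
df = n − k − 1 = 104 − 3 − 1 = 100.
t* = t_{0.05, 100} = 1.660234.
Margin = t* × SE = 1.660234 × 0.0062 = 0.010293.
CI: 0.0326 ± 0.010293 → (0.0223, 0.0429).

(0.0223, 0.0429)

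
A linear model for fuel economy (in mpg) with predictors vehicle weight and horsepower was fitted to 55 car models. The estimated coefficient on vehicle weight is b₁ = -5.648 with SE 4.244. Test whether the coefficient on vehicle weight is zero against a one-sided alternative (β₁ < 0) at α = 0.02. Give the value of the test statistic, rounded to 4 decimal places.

t = -1.3308

H₀: β₁ = 0 vs H₁: β₁ < 0.
t = (b₁ − β₁⁰)/SE = -5.648 / 4.244 = -1.3308.
df = n − k − 1 = 55 − 2 − 1 = 52.
One-sided p ≈ 0.0945, which is ≥ 0.02, so fail to reject H₀.
The data do not give significant evidence that the true slope on vehicle weight is negative, holding the other predictors fixed.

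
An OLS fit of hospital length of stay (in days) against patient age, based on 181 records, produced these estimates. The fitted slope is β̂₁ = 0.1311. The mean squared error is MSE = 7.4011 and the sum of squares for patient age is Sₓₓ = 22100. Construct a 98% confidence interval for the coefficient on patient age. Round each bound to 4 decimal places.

SE(β̂₁) = √(MSE/Sₓₓ) = √(7.4011/22100) = 0.0183.
df = n − 2 = 179.
t* = t_{0.01, 179} = 2.34736.
Margin = t* × SE = 2.34736 × 0.0183 = 0.042957.
CI: 0.1311 ± 0.042957 → (0.0881, 0.1741).
With 98% confidence, each one-unit increase in patient age is associated with a change of between 0.0881 and 0.1741 days in hospital length of stay.

(0.0881, 0.1741)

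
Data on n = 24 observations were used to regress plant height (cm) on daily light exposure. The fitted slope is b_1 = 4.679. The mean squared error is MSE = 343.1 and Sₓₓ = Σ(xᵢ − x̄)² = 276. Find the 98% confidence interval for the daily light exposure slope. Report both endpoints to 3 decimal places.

(1.882, 7.476)

SE(b_1) = √(MSE/Sₓₓ) = √(343.1/276) = 1.11495.
df = n − 2 = 22.
t* = t_{0.01, 22} = 2.508325.
Margin = t* × SE = 2.508325 × 1.11495 = 2.79666.
CI: 4.679 ± 2.79666 → (1.882, 7.476).
With 98% confidence, each one-unit increase in daily light exposure is associated with a change of between 1.882 and 7.476 cm in plant height.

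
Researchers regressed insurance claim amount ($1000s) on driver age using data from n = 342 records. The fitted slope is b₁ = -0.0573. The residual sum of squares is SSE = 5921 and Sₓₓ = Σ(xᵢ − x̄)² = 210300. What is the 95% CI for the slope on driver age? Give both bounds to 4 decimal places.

(-0.0752, -0.0394)

MSE = SSE/(n − 2) = 5921/340 = 17.4147.
SE(b₁) = √(MSE/Sₓₓ) = √(17.4147/210300) = 0.00909994.
df = n − 2 = 340.
t* = t_{0.025, 340} = 1.966966.
Margin = t* × SE = 1.966966 × 0.00909994 = 0.017899.
CI: -0.0573 ± 0.017899 → (-0.0752, -0.0394).
With 95% confidence, each one-unit increase in driver age is associated with a change of between -0.0752 and -0.0394 $1000s in insurance claim amount.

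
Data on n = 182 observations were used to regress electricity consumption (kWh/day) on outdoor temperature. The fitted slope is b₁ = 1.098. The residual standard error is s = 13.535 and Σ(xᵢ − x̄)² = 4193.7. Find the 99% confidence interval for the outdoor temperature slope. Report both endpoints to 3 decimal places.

(0.554, 1.642)

SE(b₁) = s/√Sₓₓ = 13.535/√4193.7 = 0.209006.
df = n − 2 = 180.
t* = t_{0.005, 180} = 2.603418.
Margin = t* × SE = 2.603418 × 0.209006 = 0.54413.
CI: 1.098 ± 0.54413 → (0.554, 1.642).
With 99% confidence, each one-unit increase in outdoor temperature is associated with a change of between 0.554 and 1.642 kWh/day in electricity consumption.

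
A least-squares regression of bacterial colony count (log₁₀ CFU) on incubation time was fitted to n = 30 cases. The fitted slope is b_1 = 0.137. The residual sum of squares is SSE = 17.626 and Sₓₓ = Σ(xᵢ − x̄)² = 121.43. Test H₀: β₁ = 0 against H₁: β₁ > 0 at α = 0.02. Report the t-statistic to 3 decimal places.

MSE = SSE/(n − 2) = 17.626/28 = 0.6295.
SE(b_1) = √(MSE/Sₓₓ) = √(0.6295/121.43) = 0.0720004.
t = 0.137 / 0.0720004 = 1.903.
df = n − 2 = 28.
One-sided p ≈ 0.0337, which is ≥ 0.02, so fail to reject H₀.
The data do not give significant evidence that the true slope on incubation time is positive.

t = 1.903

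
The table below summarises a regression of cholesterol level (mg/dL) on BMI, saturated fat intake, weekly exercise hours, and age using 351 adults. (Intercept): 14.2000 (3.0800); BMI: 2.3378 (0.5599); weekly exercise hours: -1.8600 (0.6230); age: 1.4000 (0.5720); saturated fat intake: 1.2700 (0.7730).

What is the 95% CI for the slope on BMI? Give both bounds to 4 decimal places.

(1.2366, 3.4390)

Read off: b = 2.3378, SE = 0.5599 for BMI.
df = n − k − 1 = 351 − 4 − 1 = 346.
t* = t_{0.025, 346} = 1.966844.
Margin = t* × SE = 1.966844 × 0.5599 = 1.101236.
CI: 2.3378 ± 1.101236 → (1.2366, 3.4390).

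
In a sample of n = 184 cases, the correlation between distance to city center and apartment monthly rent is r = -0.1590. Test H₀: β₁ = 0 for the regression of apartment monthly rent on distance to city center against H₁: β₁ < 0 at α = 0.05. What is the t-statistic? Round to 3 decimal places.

t = -2.173

t = r·√(n − 2)/√(1 − r²) = -0.1590·√182/√0.974719 = -2.173.
df = n − 2 = 182.
One-sided p ≈ 0.0155, which is < 0.05, so reject H₀.
There is evidence of a linear association between distance to city center and apartment monthly rent.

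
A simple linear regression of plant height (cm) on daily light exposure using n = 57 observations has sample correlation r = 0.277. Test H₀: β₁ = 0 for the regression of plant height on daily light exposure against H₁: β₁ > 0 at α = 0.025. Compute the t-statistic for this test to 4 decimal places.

t = 2.1379

t = r·√(n − 2)/√(1 − r²) = 0.277·√55/√0.923271 = 2.1379.
df = n − 2 = 55.
One-sided p ≈ 0.0185, which is < 0.025, so reject H₀.
There is evidence of a linear association between daily light exposure and plant height.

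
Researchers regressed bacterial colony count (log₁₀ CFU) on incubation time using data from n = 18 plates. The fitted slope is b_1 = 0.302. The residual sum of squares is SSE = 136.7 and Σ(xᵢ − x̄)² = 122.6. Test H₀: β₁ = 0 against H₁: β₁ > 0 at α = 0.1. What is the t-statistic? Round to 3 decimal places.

MSE = SSE/(n − 2) = 136.7/16 = 8.54375.
SE(b_1) = √(MSE/Sₓₓ) = √(8.54375/122.6) = 0.263985.
t = 0.302 / 0.263985 = 1.144.
df = n − 2 = 16.
One-sided p ≈ 0.1347, which is ≥ 0.1, so fail to reject H₀.
The data do not give significant evidence that the true slope on incubation time is positive.

t = 1.144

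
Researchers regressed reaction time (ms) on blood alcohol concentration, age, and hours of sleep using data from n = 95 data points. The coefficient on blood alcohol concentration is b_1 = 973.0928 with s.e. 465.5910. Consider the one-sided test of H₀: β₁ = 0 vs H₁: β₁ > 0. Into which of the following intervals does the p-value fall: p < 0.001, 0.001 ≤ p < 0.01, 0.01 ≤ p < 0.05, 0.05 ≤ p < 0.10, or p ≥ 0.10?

t = 973.0928 / 465.5910 = 2.090.
df = n − k − 1 = 95 − 3 − 1 = 91.
One-sided p = P(T_{91} > t) ≈ 0.0197.
So 0.01 ≤ p < 0.05.

0.01 ≤ p < 0.05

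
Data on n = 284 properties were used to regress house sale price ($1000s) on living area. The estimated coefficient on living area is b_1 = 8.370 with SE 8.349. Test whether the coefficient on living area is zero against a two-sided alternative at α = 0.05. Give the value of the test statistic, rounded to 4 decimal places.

H₀: β₁ = 0 vs H₁: β₁ ≠ 0.
t = (b_1 − β₁⁰)/SE = 8.370 / 8.349 = 1.0025.
df = n − 2 = 284 − 2 = 282.
Two-sided p ≈ 0.3170, which is ≥ 0.05, so fail to reject H₀.
The data do not give significant evidence of an association between living area and house sale price.

t = 1.0025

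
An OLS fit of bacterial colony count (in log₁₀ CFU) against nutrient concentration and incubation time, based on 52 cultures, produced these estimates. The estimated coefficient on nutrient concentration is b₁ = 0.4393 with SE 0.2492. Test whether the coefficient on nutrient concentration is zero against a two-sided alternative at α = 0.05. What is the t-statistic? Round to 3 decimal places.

H₀: β₁ = 0 vs H₁: β₁ ≠ 0.
t = (b₁ − β₁⁰)/SE = 0.4393 / 0.2492 = 1.763.
df = n − k − 1 = 52 − 2 − 1 = 49.
Two-sided p ≈ 0.0842, which is ≥ 0.05, so fail to reject H₀.
The data do not give significant evidence of an association between nutrient concentration and bacterial colony count, after adjusting for the other predictors.

t = 1.763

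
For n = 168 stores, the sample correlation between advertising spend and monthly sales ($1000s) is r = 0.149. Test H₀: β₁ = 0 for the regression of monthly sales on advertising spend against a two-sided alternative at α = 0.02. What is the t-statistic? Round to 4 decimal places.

t = 1.9414

t = r·√(n − 2)/√(1 − r²) = 0.149·√166/√0.977799 = 1.9414.
df = n − 2 = 166.
Two-sided p ≈ 0.0539, which is ≥ 0.02, so fail to reject H₀.
The data do not give significant evidence of a linear association between advertising spend and monthly sales.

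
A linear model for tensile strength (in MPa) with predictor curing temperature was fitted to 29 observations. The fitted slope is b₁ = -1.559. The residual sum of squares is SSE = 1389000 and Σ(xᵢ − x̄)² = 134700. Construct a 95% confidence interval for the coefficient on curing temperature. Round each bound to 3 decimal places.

MSE = SSE/(n − 2) = 1389000/27 = 51444.4.
SE(b₁) = √(MSE/Sₓₓ) = √(51444.4/134700) = 0.617996.
df = n − 2 = 27.
t* = t_{0.025, 27} = 2.051831.
Margin = t* × SE = 2.051831 × 0.617996 = 1.26802.
CI: -1.559 ± 1.26802 → (-2.827, -0.291).
With 95% confidence, each one-unit increase in curing temperature is associated with a change of between -2.827 and -0.291 MPa in tensile strength.

(-2.827, -0.291)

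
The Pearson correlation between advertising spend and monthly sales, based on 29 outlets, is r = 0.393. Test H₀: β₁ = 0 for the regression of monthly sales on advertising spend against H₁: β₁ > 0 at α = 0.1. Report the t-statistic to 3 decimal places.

t = 2.221

t = r·√(n − 2)/√(1 − r²) = 0.393·√27/√0.845551 = 2.221.
df = n − 2 = 27.
One-sided p ≈ 0.0175, which is < 0.1, so reject H₀.
There is evidence of a linear association between advertising spend and monthly sales.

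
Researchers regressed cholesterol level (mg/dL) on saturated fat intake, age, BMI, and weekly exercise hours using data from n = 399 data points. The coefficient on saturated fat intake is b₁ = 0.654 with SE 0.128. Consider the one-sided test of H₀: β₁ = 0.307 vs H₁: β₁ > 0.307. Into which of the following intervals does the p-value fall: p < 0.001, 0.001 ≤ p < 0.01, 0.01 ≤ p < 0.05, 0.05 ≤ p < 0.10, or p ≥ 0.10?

0.001 ≤ p < 0.01

t = (0.654 − 0.307) / 0.128 = 2.711.
df = n − k − 1 = 399 − 4 − 1 = 394.
One-sided p = P(T_{394} > t) ≈ 0.0035.
So 0.001 ≤ p < 0.01.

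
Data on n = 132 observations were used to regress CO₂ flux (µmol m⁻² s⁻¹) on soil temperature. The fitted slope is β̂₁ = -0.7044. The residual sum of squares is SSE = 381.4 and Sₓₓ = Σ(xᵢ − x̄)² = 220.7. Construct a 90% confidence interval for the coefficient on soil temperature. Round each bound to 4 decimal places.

MSE = SSE/(n − 2) = 381.4/130 = 2.93385.
SE(β̂₁) = √(MSE/Sₓₓ) = √(2.93385/220.7) = 0.115297.
df = n − 2 = 130.
t* = t_{0.05, 130} = 1.656659.
Margin = t* × SE = 1.656659 × 0.115297 = 0.191008.
CI: -0.7044 ± 0.191008 → (-0.8954, -0.5134).
With 90% confidence, each one-unit increase in soil temperature is associated with a change of between -0.8954 and -0.5134 µmol m⁻² s⁻¹ in CO₂ flux.

(-0.8954, -0.5134)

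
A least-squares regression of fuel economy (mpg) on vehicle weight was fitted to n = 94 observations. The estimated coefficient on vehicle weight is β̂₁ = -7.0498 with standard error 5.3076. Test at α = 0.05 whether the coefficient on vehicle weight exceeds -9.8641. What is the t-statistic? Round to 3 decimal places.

t = 0.530

H₀: β₁ = -9.8641 vs H₁: β₁ > -9.8641.
t = (β̂₁ − β₁⁰)/SE = (-7.0498 − (-9.8641)) / 5.3076 = 0.530.
df = n − 2 = 94 − 2 = 92.
One-sided p ≈ 0.2986, which is ≥ 0.05, so fail to reject H₀.
The data do not give significant evidence that the true slope on vehicle weight exceeds -9.8641 mpg per unit.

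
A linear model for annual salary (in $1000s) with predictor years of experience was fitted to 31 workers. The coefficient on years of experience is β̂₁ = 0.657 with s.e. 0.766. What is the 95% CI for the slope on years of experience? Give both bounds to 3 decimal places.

df = n − 2 = 31 − 2 = 29.
t* = t_{0.025, 29} = 2.04523.
Margin = t* × SE = 2.04523 × 0.766 = 1.56665.
CI: 0.657 ± 1.56665 → (-0.910, 2.224).
With 95% confidence, each one-unit increase in years of experience is associated with a change of between -0.910 and 2.224 $1000s in annual salary.

(-0.910, 2.224)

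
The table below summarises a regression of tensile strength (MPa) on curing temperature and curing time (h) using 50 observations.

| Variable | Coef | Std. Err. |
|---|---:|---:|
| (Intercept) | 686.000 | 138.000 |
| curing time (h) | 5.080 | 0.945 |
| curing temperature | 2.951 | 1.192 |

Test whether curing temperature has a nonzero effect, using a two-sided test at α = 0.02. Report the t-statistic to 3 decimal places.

t = 2.476

Read off: b = 2.951, SE = 1.192 for curing temperature.
H₀: β₁ = 0 vs H₁: β₁ ≠ 0.
t = 2.951 / 1.192 = 2.476.
df = n − k − 1 = 50 − 2 − 1 = 47.
Two-sided p ≈ 0.0170, which is < 0.02, so reject H₀.
There is evidence that curing temperature is associated with tensile strength, holding the other predictors fixed.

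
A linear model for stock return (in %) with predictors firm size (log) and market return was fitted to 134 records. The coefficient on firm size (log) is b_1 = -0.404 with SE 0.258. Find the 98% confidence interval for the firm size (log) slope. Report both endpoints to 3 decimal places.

df = n − k − 1 = 134 − 2 − 1 = 131.
t* = t_{0.01, 131} = 2.35515.
Margin = t* × SE = 2.35515 × 0.258 = 0.60763.
CI: -0.404 ± 0.60763 → (-1.012, 0.204).
With 98% confidence, each one-unit increase in firm size (log) is associated with a change of between -1.012 and 0.204 % in stock return, holding the other predictors fixed.

(-1.012, 0.204)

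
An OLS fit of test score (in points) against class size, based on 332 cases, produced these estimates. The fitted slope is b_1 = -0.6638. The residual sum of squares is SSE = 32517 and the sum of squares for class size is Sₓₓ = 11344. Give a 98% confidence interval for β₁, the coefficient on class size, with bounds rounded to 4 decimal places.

(-0.8817, -0.4459)

MSE = SSE/(n − 2) = 32517/330 = 98.5364.
SE(b_1) = √(MSE/Sₓₓ) = √(98.5364/11344) = 0.0931998.
df = n − 2 = 330.
t* = t_{0.01, 330} = 2.337701.
Margin = t* × SE = 2.337701 × 0.0931998 = 0.217873.
CI: -0.6638 ± 0.217873 → (-0.8817, -0.4459).
With 98% confidence, each one-unit increase in class size is associated with a change of between -0.8817 and -0.4459 points in test score.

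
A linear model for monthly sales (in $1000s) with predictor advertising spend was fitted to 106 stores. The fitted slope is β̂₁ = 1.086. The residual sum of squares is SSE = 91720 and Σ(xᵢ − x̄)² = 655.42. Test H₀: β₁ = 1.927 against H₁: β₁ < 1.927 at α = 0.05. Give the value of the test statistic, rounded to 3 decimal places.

t = -0.725

MSE = SSE/(n − 2) = 91720/104 = 881.923.
SE(β̂₁) = √(MSE/Sₓₓ) = √(881.923/655.42) = 1.15999.
t = (1.086 − 1.927) / 1.15999 = -0.725.
df = n − 2 = 104.
One-sided p ≈ 0.2350, which is ≥ 0.05, so fail to reject H₀.
The data do not give significant evidence that the true slope on advertising spend is below 1.927 $1000s per unit.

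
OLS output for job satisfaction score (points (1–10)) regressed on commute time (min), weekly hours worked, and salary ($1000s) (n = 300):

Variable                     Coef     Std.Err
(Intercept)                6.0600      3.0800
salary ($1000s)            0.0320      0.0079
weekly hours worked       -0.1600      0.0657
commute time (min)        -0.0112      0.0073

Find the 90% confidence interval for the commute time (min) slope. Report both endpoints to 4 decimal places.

(-0.0232, 0.0008)

Read off: b = -0.0112, SE = 0.0073 for commute time (min).
df = n − k − 1 = 300 − 3 − 1 = 296.
t* = t_{0.05, 296} = 1.650018.
Margin = t* × SE = 1.650018 × 0.0073 = 0.012045.
CI: -0.0112 ± 0.012045 → (-0.0232, 0.0008).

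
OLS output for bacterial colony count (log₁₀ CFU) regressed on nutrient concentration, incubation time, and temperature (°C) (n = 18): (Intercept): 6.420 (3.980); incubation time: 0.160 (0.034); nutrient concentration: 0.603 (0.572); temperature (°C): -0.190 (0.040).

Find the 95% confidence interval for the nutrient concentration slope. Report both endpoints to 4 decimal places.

Read off: b = 0.603, SE = 0.572 for nutrient concentration.
df = n − k − 1 = 18 − 3 − 1 = 14.
t* = t_{0.025, 14} = 2.144787.
Margin = t* × SE = 2.144787 × 0.572 = 1.226818.
CI: 0.603 ± 1.226818 → (-0.6238, 1.8298).

(-0.6238, 1.8298)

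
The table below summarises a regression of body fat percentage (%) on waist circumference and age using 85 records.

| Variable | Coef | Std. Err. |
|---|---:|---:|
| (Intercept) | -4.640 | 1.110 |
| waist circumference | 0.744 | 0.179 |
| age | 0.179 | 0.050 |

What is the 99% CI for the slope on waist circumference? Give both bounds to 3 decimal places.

Read off: b = 0.744, SE = 0.179 for waist circumference.
df = n − k − 1 = 85 − 2 − 1 = 82.
t* = t_{0.005, 82} = 2.637123.
Margin = t* × SE = 2.637123 × 0.179 = 0.47205.
CI: 0.744 ± 0.47205 → (0.272, 1.216).

(0.272, 1.216)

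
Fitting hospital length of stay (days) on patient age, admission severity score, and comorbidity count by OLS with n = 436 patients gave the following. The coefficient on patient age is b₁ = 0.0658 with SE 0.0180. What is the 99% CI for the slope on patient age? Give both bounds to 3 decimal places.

df = n − k − 1 = 436 − 3 − 1 = 432.
t* = t_{0.005, 432} = 2.587258.
Margin = t* × SE = 2.587258 × 0.0180 = 0.04657.
CI: 0.0658 ± 0.04657 → (0.019, 0.112).
With 99% confidence, each one-unit increase in patient age is associated with a change of between 0.019 and 0.112 days in hospital length of stay, holding the other predictors fixed.

(0.019, 0.112)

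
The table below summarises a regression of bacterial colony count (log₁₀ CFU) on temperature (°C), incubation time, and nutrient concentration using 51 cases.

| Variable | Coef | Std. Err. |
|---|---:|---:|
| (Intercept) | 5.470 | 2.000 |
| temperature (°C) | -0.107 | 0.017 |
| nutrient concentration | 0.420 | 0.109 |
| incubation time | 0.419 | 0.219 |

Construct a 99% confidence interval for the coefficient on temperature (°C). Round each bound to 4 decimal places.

Read off: b = -0.107, SE = 0.017 for temperature (°C).
df = n − k − 1 = 51 − 3 − 1 = 47.
t* = t_{0.005, 47} = 2.684556.
Margin = t* × SE = 2.684556 × 0.017 = 0.045637.
CI: -0.107 ± 0.045637 → (-0.1526, -0.0614).

(-0.1526, -0.0614)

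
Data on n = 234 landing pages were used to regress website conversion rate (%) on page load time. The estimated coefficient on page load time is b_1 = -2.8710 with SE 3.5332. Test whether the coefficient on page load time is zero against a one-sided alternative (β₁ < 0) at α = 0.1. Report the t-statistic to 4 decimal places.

t = -0.8126

H₀: β₁ = 0 vs H₁: β₁ < 0.
t = (b_1 − β₁⁰)/SE = -2.8710 / 3.5332 = -0.8126.
df = n − 2 = 234 − 2 = 232.
One-sided p ≈ 0.2086, which is ≥ 0.1, so fail to reject H₀.
The data do not give significant evidence that the true slope on page load time is negative.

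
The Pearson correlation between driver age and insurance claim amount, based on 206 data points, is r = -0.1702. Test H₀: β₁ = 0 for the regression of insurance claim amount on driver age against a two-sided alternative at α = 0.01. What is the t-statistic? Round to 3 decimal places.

t = -2.467

t = r·√(n − 2)/√(1 − r²) = -0.1702·√204/√0.971032 = -2.467.
df = n − 2 = 204.
Two-sided p ≈ 0.0145, which is ≥ 0.01, so fail to reject H₀.
The data do not give significant evidence of a linear association between driver age and insurance claim amount.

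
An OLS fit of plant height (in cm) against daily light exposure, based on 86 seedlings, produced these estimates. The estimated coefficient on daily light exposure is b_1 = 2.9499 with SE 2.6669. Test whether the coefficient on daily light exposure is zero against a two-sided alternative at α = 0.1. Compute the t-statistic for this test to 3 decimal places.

t = 1.106

H₀: β₁ = 0 vs H₁: β₁ ≠ 0.
t = (b_1 − β₁⁰)/SE = 2.9499 / 2.6669 = 1.106.
df = n − 2 = 86 − 2 = 84.
Two-sided p ≈ 0.2718, which is ≥ 0.1, so fail to reject H₀.
The data do not give significant evidence of an association between daily light exposure and plant height.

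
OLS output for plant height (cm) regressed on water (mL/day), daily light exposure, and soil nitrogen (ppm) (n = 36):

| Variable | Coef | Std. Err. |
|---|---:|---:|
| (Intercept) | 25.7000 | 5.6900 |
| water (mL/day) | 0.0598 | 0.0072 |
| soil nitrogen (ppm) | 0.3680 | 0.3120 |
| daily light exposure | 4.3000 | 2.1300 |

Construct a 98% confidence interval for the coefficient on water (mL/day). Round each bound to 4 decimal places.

(0.0422, 0.0774)

Read off: b = 0.0598, SE = 0.0072 for water (mL/day).
df = n − k − 1 = 36 − 3 − 1 = 32.
t* = t_{0.01, 32} = 2.448678.
Margin = t* × SE = 2.448678 × 0.0072 = 0.017630.
CI: 0.0598 ± 0.017630 → (0.0422, 0.0774).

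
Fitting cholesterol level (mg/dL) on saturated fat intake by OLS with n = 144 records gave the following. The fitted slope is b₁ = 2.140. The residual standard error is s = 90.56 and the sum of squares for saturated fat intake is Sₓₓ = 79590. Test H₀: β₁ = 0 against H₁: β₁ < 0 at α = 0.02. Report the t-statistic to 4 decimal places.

SE(b₁) = s/√Sₓₓ = 90.56/√79590 = 0.321002.
t = 2.140 / 0.321002 = 6.6666.
df = n − 2 = 142.
One-sided p ≈ 1.0000, which is ≥ 0.02, so fail to reject H₀.
The data do not give significant evidence that the true slope on saturated fat intake is negative.

t = 6.6666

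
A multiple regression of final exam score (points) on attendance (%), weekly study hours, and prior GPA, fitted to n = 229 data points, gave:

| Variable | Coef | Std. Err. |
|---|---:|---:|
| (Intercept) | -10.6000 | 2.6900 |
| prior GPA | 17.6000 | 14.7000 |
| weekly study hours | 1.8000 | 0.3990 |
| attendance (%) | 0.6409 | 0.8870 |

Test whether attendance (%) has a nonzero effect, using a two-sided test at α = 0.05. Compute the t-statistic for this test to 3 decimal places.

Read off: b = 0.6409, SE = 0.8870 for attendance (%).
H₀: β₁ = 0 vs H₁: β₁ ≠ 0.
t = 0.6409 / 0.8870 = 0.723.
df = n − k − 1 = 229 − 3 − 1 = 225.
Two-sided p ≈ 0.4707, which is ≥ 0.05, so fail to reject H₀.
The data do not give significant evidence of an association between attendance (%) and final exam score, after adjusting for the other predictors.

t = 0.723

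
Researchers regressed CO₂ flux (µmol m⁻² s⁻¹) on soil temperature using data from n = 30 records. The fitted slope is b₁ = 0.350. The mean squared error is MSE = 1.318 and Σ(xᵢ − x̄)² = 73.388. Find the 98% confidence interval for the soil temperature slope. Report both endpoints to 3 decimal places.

(0.019, 0.681)

SE(b₁) = √(MSE/Sₓₓ) = √(1.318/73.388) = 0.134012.
df = n − 2 = 28.
t* = t_{0.01, 28} = 2.46714.
Margin = t* × SE = 2.46714 × 0.134012 = 0.33063.
CI: 0.350 ± 0.33063 → (0.019, 0.681).
With 98% confidence, each one-unit increase in soil temperature is associated with a change of between 0.019 and 0.681 µmol m⁻² s⁻¹ in CO₂ flux.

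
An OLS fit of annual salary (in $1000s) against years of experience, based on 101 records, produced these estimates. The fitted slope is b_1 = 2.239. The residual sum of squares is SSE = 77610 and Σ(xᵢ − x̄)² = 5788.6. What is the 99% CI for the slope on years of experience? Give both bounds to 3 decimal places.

MSE = SSE/(n − 2) = 77610/99 = 783.939.
SE(b_1) = √(MSE/Sₓₓ) = √(783.939/5788.6) = 0.368006.
df = n − 2 = 99.
t* = t_{0.005, 99} = 2.626405.
Margin = t* × SE = 2.626405 × 0.368006 = 0.96653.
CI: 2.239 ± 0.96653 → (1.272, 3.206).
With 99% confidence, each one-unit increase in years of experience is associated with a change of between 1.272 and 3.206 $1000s in annual salary.

(1.272, 3.206)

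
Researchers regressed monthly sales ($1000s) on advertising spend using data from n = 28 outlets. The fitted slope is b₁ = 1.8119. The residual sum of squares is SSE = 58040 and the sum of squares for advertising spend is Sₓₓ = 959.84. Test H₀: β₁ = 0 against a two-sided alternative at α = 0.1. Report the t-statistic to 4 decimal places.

MSE = SSE/(n − 2) = 58040/26 = 2232.31.
SE(b₁) = √(MSE/Sₓₓ) = √(2232.31/959.84) = 1.52503.
t = 1.8119 / 1.52503 = 1.1881.
df = n − 2 = 26.
Two-sided p ≈ 0.2455, which is ≥ 0.1, so fail to reject H₀.
The data do not give significant evidence of an association between advertising spend and monthly sales.

t = 1.1881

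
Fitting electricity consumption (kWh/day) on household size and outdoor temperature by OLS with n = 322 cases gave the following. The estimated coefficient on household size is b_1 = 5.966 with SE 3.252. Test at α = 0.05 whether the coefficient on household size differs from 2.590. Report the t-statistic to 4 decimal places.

H₀: β₁ = 2.590 vs H₁: β₁ ≠ 2.590.
t = (b_1 − β₁⁰)/SE = (5.966 − 2.590) / 3.252 = 1.0381.
df = n − k − 1 = 322 − 2 − 1 = 319.
Two-sided p ≈ 0.3000, which is ≥ 0.05, so fail to reject H₀.
The data are consistent with a true slope of 2.590 kWh/day per unit of household size, holding the other predictors fixed.

t = 1.0381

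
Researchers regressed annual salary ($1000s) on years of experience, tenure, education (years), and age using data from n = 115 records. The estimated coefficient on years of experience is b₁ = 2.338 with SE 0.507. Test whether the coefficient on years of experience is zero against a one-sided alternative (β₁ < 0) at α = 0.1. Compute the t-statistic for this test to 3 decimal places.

H₀: β₁ = 0 vs H₁: β₁ < 0.
t = (b₁ − β₁⁰)/SE = 2.338 / 0.507 = 4.611.
df = n − k − 1 = 115 − 4 − 1 = 110.
One-sided p ≈ 1.0000, which is ≥ 0.1, so fail to reject H₀.
The data do not give significant evidence that the true slope on years of experience is negative, holding the other predictors fixed.

t = 4.611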